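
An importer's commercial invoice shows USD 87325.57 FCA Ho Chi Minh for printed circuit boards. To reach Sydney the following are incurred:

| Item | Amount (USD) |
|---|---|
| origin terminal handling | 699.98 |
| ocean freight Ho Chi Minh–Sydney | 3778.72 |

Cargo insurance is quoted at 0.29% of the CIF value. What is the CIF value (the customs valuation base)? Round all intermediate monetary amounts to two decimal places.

CIF value: USD 92071.28

Let C be the CIF value. C = FCA price + pre-shipment costs + freight + 0.29% × C
C − 0.29% × C = 87325.57 + 699.98 + 3778.72
0.9971 × C = 91804.27
C = 91804.27 / 0.9971 = 92071.28
Insurance premium = 0.29% × 92071.28 = 267.01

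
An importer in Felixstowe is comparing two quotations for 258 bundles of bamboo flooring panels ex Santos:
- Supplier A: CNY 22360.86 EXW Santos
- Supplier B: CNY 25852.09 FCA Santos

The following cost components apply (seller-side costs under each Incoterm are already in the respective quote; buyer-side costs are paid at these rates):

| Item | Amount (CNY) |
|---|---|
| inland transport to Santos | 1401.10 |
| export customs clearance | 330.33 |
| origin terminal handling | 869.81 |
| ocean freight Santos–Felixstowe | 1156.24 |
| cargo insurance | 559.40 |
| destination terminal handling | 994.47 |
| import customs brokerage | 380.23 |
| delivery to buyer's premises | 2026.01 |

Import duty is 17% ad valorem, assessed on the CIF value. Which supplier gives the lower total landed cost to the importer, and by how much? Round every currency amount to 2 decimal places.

Supplier A (EXW):
CIF value = EXW price + inland to port + export clearance + origin terminal + freight + insurance = 22360.86 + 1401.10 + 330.33 + 869.81 + 1156.24 + 559.40 = 26677.74
Import duty = 26677.74 × 17% = 4535.22
Buyer bears (A): 1401.10 + 330.33 + 869.81 + 1156.24 + 559.40 + 994.47 + 380.23 + 2026.01 = 7717.59
Landed cost (A) = invoice 22360.86 + 7717.59 + duty 4535.22 = 34613.67
Supplier B (FCA):
CIF value = FCA price + origin terminal + freight + insurance = 25852.09 + 869.81 + 1156.24 + 559.40 = 28437.54
Import duty = 28437.54 × 17% = 4834.38
Buyer bears (B): 869.81 + 1156.24 + 559.40 + 994.47 + 380.23 + 2026.01 = 5986.16
Landed cost (B) = invoice 25852.09 + 5986.16 + duty 4834.38 = 36672.63
Difference = |34613.67 − 36672.63| = 2058.96

Supplier A is cheaper by CNY 2058.96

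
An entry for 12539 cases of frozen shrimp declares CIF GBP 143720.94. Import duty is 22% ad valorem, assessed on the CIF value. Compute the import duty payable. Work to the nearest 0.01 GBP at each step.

Import duty = 143720.94 × 22% = 31618.61

Import duty: GBP 31618.61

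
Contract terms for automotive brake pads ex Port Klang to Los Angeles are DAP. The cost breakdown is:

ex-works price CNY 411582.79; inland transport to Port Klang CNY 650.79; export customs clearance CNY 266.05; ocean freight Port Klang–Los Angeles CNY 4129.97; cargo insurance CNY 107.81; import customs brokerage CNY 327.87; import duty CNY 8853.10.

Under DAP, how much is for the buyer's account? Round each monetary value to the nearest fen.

DAP: the seller bears all costs to the named destination except import duty and clearance.
Seller's account: goods 411582.79 + inland to port 650.79 + export clearance 266.05 + freight 4129.97 + insurance 107.81 = 416737.41
Buyer's account: brokerage 327.87 + duty 8853.10 = 9180.97

Buyer's account: CNY 9180.97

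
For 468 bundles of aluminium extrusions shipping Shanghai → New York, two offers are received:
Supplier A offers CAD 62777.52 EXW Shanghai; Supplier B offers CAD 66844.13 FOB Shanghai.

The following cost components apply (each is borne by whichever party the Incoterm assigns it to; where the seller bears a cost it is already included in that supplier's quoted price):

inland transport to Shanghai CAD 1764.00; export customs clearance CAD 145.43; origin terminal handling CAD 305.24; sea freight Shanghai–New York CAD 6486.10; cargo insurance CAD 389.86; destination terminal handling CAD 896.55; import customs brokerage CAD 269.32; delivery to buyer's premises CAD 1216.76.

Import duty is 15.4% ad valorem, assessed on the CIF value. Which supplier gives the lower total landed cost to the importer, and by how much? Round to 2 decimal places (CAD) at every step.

Supplier A is cheaper by CAD 2137.13

Supplier A (EXW):
CIF value = EXW price + inland to port + export clearance + origin terminal + freight + insurance = 62777.52 + 1764.00 + 145.43 + 305.24 + 6486.10 + 389.86 = 71868.15
Import duty = 71868.15 × 15.4% = 11067.70
Buyer bears (A): 1764.00 + 145.43 + 305.24 + 6486.10 + 389.86 + 896.55 + 269.32 + 1216.76 = 11473.26
Landed cost (A) = invoice 62777.52 + 11473.26 + duty 11067.70 = 85318.48
Supplier B (FOB):
CIF value = FOB price + freight + insurance = 66844.13 + 6486.10 + 389.86 = 73720.09
Import duty = 73720.09 × 15.4% = 11352.89
Buyer bears (B): 6486.10 + 389.86 + 896.55 + 269.32 + 1216.76 = 9258.59
Landed cost (B) = invoice 66844.13 + 9258.59 + duty 11352.89 = 87455.61
Difference = |85318.48 − 87455.61| = 2137.13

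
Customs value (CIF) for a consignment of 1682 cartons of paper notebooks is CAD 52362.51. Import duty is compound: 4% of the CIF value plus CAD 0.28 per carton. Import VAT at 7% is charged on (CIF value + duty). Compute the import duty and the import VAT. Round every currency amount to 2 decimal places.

Import duty: CAD 2565.46; import VAT: CAD 3844.96

Ad valorem component: 52362.51 × 4% = 2094.50
Specific component: 1682 × 0.28 = 470.96
Import duty = 2094.50 + 470.96 = 2565.46
VAT base = CIF + duty = 52362.51 + 2565.46 = 54927.97
Import VAT = 54927.97 × 7% = 3844.96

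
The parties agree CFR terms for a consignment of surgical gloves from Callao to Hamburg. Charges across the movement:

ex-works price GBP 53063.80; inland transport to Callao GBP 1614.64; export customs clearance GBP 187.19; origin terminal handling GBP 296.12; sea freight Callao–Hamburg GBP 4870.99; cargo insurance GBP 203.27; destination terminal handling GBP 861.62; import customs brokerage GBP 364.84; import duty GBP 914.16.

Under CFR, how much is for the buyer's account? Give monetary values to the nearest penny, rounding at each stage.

Buyer's account: GBP 2343.89

CFR: the seller pays costs through ocean freight to the destination port, but not insurance.
Seller's account: goods 53063.80 + inland to port 1614.64 + export clearance 187.19 + origin terminal 296.12 + freight 4870.99 = 60032.74
Buyer's account: insurance 203.27 + destination terminal 861.62 + brokerage 364.84 + duty 914.16 = 2343.89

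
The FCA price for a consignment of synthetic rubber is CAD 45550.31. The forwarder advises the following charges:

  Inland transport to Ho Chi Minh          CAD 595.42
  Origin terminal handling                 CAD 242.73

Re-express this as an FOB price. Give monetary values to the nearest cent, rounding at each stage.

Not relevant to the conversion: inland to port — on the seller under both FCA and FOB; already in the FCA price and stays in the FOB price.
From FCA to FOB, the seller additionally bears: origin terminal.
FOB price = 45550.31 + 242.73 = 45793.04

FOB price: CAD 45793.04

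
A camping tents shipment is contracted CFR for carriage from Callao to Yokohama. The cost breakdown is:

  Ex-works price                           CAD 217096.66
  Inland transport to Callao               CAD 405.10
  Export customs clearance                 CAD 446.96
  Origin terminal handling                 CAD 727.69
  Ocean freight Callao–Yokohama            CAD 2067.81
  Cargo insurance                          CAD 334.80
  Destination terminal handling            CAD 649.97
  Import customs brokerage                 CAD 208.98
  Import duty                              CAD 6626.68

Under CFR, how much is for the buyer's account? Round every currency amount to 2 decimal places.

Buyer's account: CAD 7820.43

CFR: the seller pays costs through ocean freight to the destination port, but not insurance.
Seller's account: goods 217096.66 + inland to port 405.10 + export clearance 446.96 + origin terminal 727.69 + freight 2067.81 = 220744.22
Buyer's account: insurance 334.80 + destination terminal 649.97 + brokerage 208.98 + duty 6626.68 = 7820.43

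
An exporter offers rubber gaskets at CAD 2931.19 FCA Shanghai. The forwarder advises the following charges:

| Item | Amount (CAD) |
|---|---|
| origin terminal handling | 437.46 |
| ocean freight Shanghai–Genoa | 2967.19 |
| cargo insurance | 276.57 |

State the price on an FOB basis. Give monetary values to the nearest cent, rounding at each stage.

FOB price: CAD 3368.65

Not relevant to the conversion: insurance, freight — on the buyer under both terms; not part of either seller's price.
From FCA to FOB, the seller additionally bears: origin terminal.
FOB price = 2931.19 + 437.46 = 3368.65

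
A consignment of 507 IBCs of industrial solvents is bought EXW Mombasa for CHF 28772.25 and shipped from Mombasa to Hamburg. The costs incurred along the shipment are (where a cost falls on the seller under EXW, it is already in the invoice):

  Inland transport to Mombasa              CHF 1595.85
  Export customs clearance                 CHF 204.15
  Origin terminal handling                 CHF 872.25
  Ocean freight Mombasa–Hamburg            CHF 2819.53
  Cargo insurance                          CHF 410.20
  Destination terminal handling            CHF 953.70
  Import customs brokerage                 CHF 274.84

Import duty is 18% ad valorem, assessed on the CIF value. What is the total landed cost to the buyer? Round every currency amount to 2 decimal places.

Total landed cost: CHF 42144.13

EXW: the seller makes goods available at their premises; the buyer bears all onward costs.
CIF value = EXW price + inland to port + export clearance + origin terminal + freight + insurance = 28772.25 + 1595.85 + 204.15 + 872.25 + 2819.53 + 410.20 = 34674.23
Import duty = 34674.23 × 18% = 6241.36
Buyer bears: inland to port 1595.85 + export clearance 204.15 + origin terminal 872.25 + freight 2819.53 + insurance 410.20 + destination terminal 953.70 + brokerage 274.84 + duty 6241.36 = 13371.88
Landed cost = invoice 28772.25 + 13371.88 = 42144.13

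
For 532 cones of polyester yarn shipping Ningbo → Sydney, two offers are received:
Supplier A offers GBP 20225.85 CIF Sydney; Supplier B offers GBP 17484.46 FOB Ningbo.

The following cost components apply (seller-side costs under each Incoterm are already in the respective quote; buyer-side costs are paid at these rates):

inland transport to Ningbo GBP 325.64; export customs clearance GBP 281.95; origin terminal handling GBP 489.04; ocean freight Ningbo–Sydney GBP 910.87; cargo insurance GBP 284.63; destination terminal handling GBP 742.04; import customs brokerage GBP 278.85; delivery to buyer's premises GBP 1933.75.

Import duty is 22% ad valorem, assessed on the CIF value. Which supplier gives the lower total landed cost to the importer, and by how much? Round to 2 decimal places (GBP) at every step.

Supplier A (CIF):
The CIF price already equals the CIF value: 20225.85
Import duty = 20225.85 × 22% = 4449.69
Buyer bears (A): 742.04 + 278.85 + 1933.75 = 2954.64
Landed cost (A) = invoice 20225.85 + 2954.64 + duty 4449.69 = 27630.18
Supplier B (FOB):
CIF value = FOB price + freight + insurance = 17484.46 + 910.87 + 284.63 = 18679.96
Import duty = 18679.96 × 22% = 4109.59
Buyer bears (B): 910.87 + 284.63 + 742.04 + 278.85 + 1933.75 = 4150.14
Landed cost (B) = invoice 17484.46 + 4150.14 + duty 4109.59 = 25744.19
Difference = |27630.18 − 25744.19| = 1885.99

Supplier B is cheaper by GBP 1885.99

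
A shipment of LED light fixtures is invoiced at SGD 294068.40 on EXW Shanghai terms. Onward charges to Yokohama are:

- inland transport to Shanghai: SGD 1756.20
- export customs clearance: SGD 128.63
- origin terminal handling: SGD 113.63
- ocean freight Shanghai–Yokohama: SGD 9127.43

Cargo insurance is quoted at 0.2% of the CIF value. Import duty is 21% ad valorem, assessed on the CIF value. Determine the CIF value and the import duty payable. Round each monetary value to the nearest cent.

CIF value: SGD 305805.90; import duty: SGD 64219.24

Let C be the CIF value. C = EXW price + pre-shipment costs + freight + 0.2% × C
C − 0.2% × C = 294068.40 + 1756.20 + 128.63 + 113.63 + 9127.43
0.998 × C = 305194.29
C = 305194.29 / 0.998 = 305805.90
Insurance premium = 0.2% × 305805.90 = 611.61
Import duty = 305805.90 × 21% = 64219.24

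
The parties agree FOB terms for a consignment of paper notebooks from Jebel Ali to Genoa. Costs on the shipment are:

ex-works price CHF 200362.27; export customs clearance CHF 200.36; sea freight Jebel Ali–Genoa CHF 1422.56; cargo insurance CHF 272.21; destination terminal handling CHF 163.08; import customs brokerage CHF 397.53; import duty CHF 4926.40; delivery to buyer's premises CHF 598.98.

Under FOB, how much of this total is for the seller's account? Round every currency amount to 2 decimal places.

FOB: the seller bears costs until goods are on board at the origin port; the buyer bears freight, insurance and all costs thereafter.
Seller's account: goods 200362.27 + export clearance 200.36 = 200562.63
Buyer's account: freight 1422.56 + insurance 272.21 + destination terminal 163.08 + brokerage 397.53 + duty 4926.40 + delivery 598.98 = 7780.76

Seller's account: CHF 200562.63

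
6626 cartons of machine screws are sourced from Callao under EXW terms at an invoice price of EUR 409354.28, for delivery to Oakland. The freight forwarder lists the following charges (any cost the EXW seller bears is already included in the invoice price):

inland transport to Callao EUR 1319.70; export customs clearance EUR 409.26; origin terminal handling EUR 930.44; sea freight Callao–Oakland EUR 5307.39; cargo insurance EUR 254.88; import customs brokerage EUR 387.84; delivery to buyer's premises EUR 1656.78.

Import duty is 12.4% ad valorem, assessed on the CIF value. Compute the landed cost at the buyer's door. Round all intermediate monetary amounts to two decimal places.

Total landed cost: EUR 471399.99

EXW: the seller makes goods available at their premises; the buyer bears all onward costs.
CIF value = EXW price + inland to port + export clearance + origin terminal + freight + insurance = 409354.28 + 1319.70 + 409.26 + 930.44 + 5307.39 + 254.88 = 417575.95
Import duty = 417575.95 × 12.4% = 51779.42
Buyer bears: inland to port 1319.70 + export clearance 409.26 + origin terminal 930.44 + freight 5307.39 + insurance 254.88 + brokerage 387.84 + delivery 1656.78 + duty 51779.42 = 62045.71
Landed cost = invoice 409354.28 + 62045.71 = 471399.99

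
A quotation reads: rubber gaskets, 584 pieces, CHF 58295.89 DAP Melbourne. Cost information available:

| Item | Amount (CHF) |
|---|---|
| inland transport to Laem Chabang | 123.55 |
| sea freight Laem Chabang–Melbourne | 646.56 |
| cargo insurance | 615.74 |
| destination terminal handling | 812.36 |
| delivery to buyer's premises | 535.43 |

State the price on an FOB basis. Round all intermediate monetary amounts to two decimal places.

FOB price: CHF 55685.80

Not relevant to the conversion: inland to port — on the seller under both DAP and FOB; already in the DAP price and stays in the FOB price.
From DAP to FOB, the seller no longer bears: freight, insurance, destination terminal, delivery.
FOB price = 58295.89 − 646.56 − 615.74 − 812.36 − 535.43 = 55685.80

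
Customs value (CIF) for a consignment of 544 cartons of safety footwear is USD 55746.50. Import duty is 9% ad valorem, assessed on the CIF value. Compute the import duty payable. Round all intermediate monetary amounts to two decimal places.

Import duty: USD 5017.19

Import duty = 55746.50 × 9% = 5017.19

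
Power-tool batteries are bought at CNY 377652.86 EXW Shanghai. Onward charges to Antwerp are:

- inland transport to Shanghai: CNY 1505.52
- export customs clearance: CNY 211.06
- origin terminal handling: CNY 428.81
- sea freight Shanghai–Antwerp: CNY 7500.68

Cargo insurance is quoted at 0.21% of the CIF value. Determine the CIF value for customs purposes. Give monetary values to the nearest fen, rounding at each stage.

Let C be the CIF value. C = EXW price + pre-shipment costs + freight + 0.21% × C
C − 0.21% × C = 377652.86 + 1505.52 + 211.06 + 428.81 + 7500.68
0.9979 × C = 387298.93
C = 387298.93 / 0.9979 = 388113.97
Insurance premium = 0.21% × 388113.97 = 815.04

CIF value: CNY 388113.97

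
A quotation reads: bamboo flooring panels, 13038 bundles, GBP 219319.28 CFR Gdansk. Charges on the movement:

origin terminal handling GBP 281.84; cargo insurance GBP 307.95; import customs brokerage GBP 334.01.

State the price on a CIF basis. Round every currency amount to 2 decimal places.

Not relevant to the conversion: origin terminal — on the seller under both CFR and CIF; already in the CFR price and stays in the CIF price. brokerage — on the buyer under both terms; not part of either seller's price.
From CFR to CIF, the seller additionally bears: insurance.
CIF price = 219319.28 + 307.95 = 219627.23

CIF price: GBP 219627.23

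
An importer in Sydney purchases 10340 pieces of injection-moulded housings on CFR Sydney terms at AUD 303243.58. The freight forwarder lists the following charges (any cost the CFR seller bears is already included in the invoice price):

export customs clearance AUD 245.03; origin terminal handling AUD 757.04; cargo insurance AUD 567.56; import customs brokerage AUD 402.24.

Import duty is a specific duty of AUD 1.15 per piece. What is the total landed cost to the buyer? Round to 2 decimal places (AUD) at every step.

CFR: the seller pays costs through ocean freight to the destination port, but not insurance.
Already in the invoice (seller's account under CFR): export clearance, origin terminal — exclude.
CIF value = CFR price + insurance = 303243.58 + 567.56 = 303811.14
Import duty = 10340 × 1.15 = 11891.00
Buyer bears: insurance 567.56 + brokerage 402.24 + duty 11891.00 = 12860.80
Landed cost = invoice 303243.58 + 12860.80 = 316104.38

Total landed cost: AUD 316104.38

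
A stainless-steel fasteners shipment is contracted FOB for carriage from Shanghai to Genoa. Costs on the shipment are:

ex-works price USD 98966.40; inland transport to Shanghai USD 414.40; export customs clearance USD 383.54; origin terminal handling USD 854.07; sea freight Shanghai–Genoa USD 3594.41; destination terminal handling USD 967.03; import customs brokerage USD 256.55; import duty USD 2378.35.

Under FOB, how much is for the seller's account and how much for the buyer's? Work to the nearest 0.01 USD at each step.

Seller: USD 100618.41; buyer: USD 7196.34

FOB: the seller bears costs until goods are on board at the origin port; the buyer bears freight, insurance and all costs thereafter.
Seller's account: goods 98966.40 + inland to port 414.40 + export clearance 383.54 + origin terminal 854.07 = 100618.41
Buyer's account: freight 3594.41 + destination terminal 967.03 + brokerage 256.55 + duty 2378.35 = 7196.34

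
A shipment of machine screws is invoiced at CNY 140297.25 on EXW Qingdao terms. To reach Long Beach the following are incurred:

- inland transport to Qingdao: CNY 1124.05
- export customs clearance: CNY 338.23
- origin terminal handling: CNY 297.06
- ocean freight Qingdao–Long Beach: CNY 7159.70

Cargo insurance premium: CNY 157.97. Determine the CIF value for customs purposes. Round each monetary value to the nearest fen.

CIF = EXW price + pre-shipment costs + freight + insurance
CIF = 140297.25 + 1124.05 + 338.23 + 297.06 + 7159.70 + 157.97 = 149374.26

CIF value: CNY 149374.26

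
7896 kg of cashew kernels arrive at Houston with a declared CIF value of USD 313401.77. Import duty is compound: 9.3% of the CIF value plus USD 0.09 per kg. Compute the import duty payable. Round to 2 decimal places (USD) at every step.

Ad valorem component: 313401.77 × 9.3% = 29146.36
Specific component: 7896 × 0.09 = 710.64
Import duty = 29146.36 + 710.64 = 29857.00

Import duty: USD 29857.00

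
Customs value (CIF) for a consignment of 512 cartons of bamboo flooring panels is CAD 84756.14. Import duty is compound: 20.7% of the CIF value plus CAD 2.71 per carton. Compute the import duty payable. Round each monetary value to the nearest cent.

Import duty: CAD 18932.04

Ad valorem component: 84756.14 × 20.7% = 17544.52
Specific component: 512 × 2.71 = 1387.52
Import duty = 17544.52 + 1387.52 = 18932.04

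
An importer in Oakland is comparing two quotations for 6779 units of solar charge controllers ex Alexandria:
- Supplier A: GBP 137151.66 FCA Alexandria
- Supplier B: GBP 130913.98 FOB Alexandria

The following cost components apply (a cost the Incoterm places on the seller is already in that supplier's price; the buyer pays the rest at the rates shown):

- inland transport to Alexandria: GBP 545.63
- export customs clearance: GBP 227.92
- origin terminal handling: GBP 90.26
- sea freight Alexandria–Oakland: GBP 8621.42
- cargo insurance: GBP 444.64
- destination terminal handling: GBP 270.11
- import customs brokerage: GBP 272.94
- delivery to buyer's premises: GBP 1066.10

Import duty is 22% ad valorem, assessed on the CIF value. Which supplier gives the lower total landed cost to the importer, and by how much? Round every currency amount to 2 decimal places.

Supplier B is cheaper by GBP 7720.09

Supplier A (FCA):
CIF value = FCA price + origin terminal + freight + insurance = 137151.66 + 90.26 + 8621.42 + 444.64 = 146307.98
Import duty = 146307.98 × 22% = 32187.76
Buyer bears (A): 90.26 + 8621.42 + 444.64 + 270.11 + 272.94 + 1066.10 = 10765.47
Landed cost (A) = invoice 137151.66 + 10765.47 + duty 32187.76 = 180104.89
Supplier B (FOB):
CIF value = FOB price + freight + insurance = 130913.98 + 8621.42 + 444.64 = 139980.04
Import duty = 139980.04 × 22% = 30795.61
Buyer bears (B): 8621.42 + 444.64 + 270.11 + 272.94 + 1066.10 = 10675.21
Landed cost (B) = invoice 130913.98 + 10675.21 + duty 30795.61 = 172384.80
Difference = |180104.89 − 172384.80| = 7720.09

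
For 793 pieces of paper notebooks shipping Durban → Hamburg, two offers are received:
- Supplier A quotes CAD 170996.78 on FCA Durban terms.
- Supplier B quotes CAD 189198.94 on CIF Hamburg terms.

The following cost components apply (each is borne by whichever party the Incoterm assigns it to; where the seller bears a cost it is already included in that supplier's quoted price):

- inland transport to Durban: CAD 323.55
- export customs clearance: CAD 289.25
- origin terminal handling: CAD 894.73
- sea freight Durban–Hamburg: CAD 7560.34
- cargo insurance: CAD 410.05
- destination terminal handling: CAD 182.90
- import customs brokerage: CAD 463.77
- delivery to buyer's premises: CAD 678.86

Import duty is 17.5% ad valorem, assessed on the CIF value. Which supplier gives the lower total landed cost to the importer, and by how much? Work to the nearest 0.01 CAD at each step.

Supplier A (FCA):
CIF value = FCA price + origin terminal + freight + insurance = 170996.78 + 894.73 + 7560.34 + 410.05 = 179861.90
Import duty = 179861.90 × 17.5% = 31475.83
Buyer bears (A): 894.73 + 7560.34 + 410.05 + 182.90 + 463.77 + 678.86 = 10190.65
Landed cost (A) = invoice 170996.78 + 10190.65 + duty 31475.83 = 212663.26
Supplier B (CIF):
The CIF price already equals the CIF value: 189198.94
Import duty = 189198.94 × 17.5% = 33109.81
Buyer bears (B): 182.90 + 463.77 + 678.86 = 1325.53
Landed cost (B) = invoice 189198.94 + 1325.53 + duty 33109.81 = 223634.28
Difference = |212663.26 − 223634.28| = 10971.02

Supplier A is cheaper by CAD 10971.02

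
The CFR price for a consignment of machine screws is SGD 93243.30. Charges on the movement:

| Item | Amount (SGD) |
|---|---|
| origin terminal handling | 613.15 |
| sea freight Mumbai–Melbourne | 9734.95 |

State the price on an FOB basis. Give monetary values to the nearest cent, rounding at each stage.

Not relevant to the conversion: origin terminal — on the seller under both CFR and FOB; already in the CFR price and stays in the FOB price.
From CFR to FOB, the seller no longer bears: freight.
FOB price = 93243.30 − 9734.95 = 83508.35

FOB price: SGD 83508.35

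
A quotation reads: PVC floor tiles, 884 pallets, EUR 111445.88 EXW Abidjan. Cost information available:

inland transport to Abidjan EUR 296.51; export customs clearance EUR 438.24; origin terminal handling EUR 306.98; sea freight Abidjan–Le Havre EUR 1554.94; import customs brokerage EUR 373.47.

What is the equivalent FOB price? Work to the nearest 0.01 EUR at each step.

FOB price: EUR 112487.61

Not relevant to the conversion: freight, brokerage — on the buyer under both terms; not part of either seller's price.
From EXW to FOB, the seller additionally bears: inland to port, export clearance, origin terminal.
FOB price = 111445.88 + 296.51 + 438.24 + 306.98 = 112487.61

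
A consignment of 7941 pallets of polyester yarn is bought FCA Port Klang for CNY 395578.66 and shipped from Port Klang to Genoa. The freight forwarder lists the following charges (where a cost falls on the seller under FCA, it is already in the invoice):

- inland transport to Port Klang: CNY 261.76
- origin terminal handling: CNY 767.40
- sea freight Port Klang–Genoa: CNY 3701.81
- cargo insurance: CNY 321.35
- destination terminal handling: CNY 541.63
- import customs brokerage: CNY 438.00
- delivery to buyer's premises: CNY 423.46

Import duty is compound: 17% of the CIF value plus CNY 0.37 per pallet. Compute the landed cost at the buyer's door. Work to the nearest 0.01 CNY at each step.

FCA: the seller delivers export-cleared goods to the carrier; the buyer bears costs from that point.
Already in the invoice (seller's account under FCA): inland to port — exclude.
CIF value = FCA price + origin terminal + freight + insurance = 395578.66 + 767.40 + 3701.81 + 321.35 = 400369.22
Ad valorem component: 400369.22 × 17% = 68062.77
Specific component: 7941 × 0.37 = 2938.17
Import duty = 68062.77 + 2938.17 = 71000.94
Buyer bears: origin terminal 767.40 + freight 3701.81 + insurance 321.35 + destination terminal 541.63 + brokerage 438.00 + delivery 423.46 + duty 71000.94 = 77194.59
Landed cost = invoice 395578.66 + 77194.59 = 472773.25

Total landed cost: CNY 472773.25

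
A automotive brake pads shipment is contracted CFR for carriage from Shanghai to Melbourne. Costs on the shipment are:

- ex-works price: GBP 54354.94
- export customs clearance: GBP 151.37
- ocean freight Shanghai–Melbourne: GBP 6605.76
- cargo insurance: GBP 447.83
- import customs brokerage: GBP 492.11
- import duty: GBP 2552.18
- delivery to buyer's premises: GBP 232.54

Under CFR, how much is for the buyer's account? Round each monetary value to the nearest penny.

Buyer's account: GBP 3724.66

CFR: the seller pays costs through ocean freight to the destination port, but not insurance.
Seller's account: goods 54354.94 + export clearance 151.37 + freight 6605.76 = 61112.07
Buyer's account: insurance 447.83 + brokerage 492.11 + duty 2552.18 + delivery 232.54 = 3724.66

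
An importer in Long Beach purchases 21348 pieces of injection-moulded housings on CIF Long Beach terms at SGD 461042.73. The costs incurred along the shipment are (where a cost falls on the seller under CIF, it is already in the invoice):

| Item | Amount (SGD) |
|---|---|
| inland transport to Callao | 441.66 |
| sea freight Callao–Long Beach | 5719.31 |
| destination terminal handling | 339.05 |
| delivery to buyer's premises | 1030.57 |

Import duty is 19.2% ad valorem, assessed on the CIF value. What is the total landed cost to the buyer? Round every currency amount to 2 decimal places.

Total landed cost: SGD 550932.55

CIF: the seller pays costs through ocean freight and marine insurance to the destination port.
Already in the invoice (seller's account under CIF): inland to port, freight — exclude.
The CIF price already equals the CIF value: 461042.73
Import duty = 461042.73 × 19.2% = 88520.20
Buyer bears: destination terminal 339.05 + delivery 1030.57 + duty 88520.20 = 89889.82
Landed cost = invoice 461042.73 + 89889.82 = 550932.55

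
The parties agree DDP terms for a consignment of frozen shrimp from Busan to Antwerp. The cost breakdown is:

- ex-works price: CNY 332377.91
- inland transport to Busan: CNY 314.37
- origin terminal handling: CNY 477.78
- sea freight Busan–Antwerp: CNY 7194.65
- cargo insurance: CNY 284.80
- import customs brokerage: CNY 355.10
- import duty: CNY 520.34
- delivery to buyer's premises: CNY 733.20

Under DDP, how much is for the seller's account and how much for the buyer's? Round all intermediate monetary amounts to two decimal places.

DDP: the seller bears all costs including import duty.
Seller's account: goods 332377.91 + inland to port 314.37 + origin terminal 477.78 + freight 7194.65 + insurance 284.80 + brokerage 355.10 + duty 520.34 + delivery 733.20 = 342258.15
Buyer's account: 0.00

Seller: CNY 342258.15; buyer: CNY 0.00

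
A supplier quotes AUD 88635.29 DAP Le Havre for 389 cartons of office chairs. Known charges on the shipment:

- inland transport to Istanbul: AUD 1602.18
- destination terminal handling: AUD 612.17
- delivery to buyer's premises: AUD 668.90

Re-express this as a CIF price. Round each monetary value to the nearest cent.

Not relevant to the conversion: inland to port — on the seller under both DAP and CIF; already in the DAP price and stays in the CIF price.
From DAP to CIF, the seller no longer bears: destination terminal, delivery.
CIF price = 88635.29 − 612.17 − 668.90 = 87354.22

CIF price: AUD 87354.22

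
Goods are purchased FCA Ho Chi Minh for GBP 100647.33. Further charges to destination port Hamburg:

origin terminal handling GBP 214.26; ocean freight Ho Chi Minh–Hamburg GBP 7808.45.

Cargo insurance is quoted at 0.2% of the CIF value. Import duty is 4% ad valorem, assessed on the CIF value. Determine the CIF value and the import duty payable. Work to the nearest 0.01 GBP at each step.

Let C be the CIF value. C = FCA price + pre-shipment costs + freight + 0.2% × C
C − 0.2% × C = 100647.33 + 214.26 + 7808.45
0.998 × C = 108670.04
C = 108670.04 / 0.998 = 108887.82
Insurance premium = 0.2% × 108887.82 = 217.78
Import duty = 108887.82 × 4% = 4355.51

CIF value: GBP 108887.82; import duty: GBP 4355.51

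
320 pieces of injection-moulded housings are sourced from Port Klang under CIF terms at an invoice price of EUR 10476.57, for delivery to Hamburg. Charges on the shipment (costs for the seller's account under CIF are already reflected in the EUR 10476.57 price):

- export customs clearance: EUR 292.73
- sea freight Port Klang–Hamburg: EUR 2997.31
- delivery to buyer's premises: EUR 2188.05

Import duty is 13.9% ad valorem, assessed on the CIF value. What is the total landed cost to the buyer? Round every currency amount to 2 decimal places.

CIF: the seller pays costs through ocean freight and marine insurance to the destination port.
Already in the invoice (seller's account under CIF): export clearance, freight — exclude.
The CIF price already equals the CIF value: 10476.57
Import duty = 10476.57 × 13.9% = 1456.24
Buyer bears: delivery 2188.05 + duty 1456.24 = 3644.29
Landed cost = invoice 10476.57 + 3644.29 = 14120.86

Total landed cost: EUR 14120.86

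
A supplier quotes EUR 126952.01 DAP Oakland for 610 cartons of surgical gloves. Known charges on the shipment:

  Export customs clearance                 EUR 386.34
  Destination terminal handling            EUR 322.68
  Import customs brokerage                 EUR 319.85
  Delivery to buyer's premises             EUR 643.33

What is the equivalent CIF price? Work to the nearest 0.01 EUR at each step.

Not relevant to the conversion: export clearance — on the seller under both DAP and CIF; already in the DAP price and stays in the CIF price. brokerage — on the buyer under both terms; not part of either seller's price.
From DAP to CIF, the seller no longer bears: destination terminal, delivery.
CIF price = 126952.01 − 322.68 − 643.33 = 125986.00

CIF price: EUR 125986.00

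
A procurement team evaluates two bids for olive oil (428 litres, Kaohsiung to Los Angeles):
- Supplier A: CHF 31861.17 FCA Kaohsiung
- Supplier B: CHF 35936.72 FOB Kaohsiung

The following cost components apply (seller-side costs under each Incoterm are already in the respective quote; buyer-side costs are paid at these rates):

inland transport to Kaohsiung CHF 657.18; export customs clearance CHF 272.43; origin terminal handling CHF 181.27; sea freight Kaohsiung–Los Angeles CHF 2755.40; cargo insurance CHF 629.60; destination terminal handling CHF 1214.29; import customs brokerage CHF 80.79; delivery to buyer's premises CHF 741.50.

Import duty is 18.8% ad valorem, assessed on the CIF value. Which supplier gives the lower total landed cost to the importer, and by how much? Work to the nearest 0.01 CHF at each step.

Supplier A is cheaper by CHF 4626.40

Supplier A (FCA):
CIF value = FCA price + origin terminal + freight + insurance = 31861.17 + 181.27 + 2755.40 + 629.60 = 35427.44
Import duty = 35427.44 × 18.8% = 6660.36
Buyer bears (A): 181.27 + 2755.40 + 629.60 + 1214.29 + 80.79 + 741.50 = 5602.85
Landed cost (A) = invoice 31861.17 + 5602.85 + duty 6660.36 = 44124.38
Supplier B (FOB):
CIF value = FOB price + freight + insurance = 35936.72 + 2755.40 + 629.60 = 39321.72
Import duty = 39321.72 × 18.8% = 7392.48
Buyer bears (B): 2755.40 + 629.60 + 1214.29 + 80.79 + 741.50 = 5421.58
Landed cost (B) = invoice 35936.72 + 5421.58 + duty 7392.48 = 48750.78
Difference = |44124.38 − 48750.78| = 4626.40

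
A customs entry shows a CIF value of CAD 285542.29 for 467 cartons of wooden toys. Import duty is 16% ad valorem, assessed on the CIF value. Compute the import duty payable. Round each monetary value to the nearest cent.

Import duty: CAD 45686.77

Import duty = 285542.29 × 16% = 45686.77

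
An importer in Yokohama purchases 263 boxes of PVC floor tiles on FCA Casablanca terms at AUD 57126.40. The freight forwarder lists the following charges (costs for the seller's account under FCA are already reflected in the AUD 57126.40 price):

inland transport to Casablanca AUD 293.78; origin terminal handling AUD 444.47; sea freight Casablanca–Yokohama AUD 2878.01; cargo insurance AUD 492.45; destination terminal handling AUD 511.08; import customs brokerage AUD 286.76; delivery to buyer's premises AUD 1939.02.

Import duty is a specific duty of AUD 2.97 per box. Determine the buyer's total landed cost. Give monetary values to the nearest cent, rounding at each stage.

FCA: the seller delivers export-cleared goods to the carrier; the buyer bears costs from that point.
Already in the invoice (seller's account under FCA): inland to port — exclude.
CIF value = FCA price + origin terminal + freight + insurance = 57126.40 + 444.47 + 2878.01 + 492.45 = 60941.33
Import duty = 263 × 2.97 = 781.11
Buyer bears: origin terminal 444.47 + freight 2878.01 + insurance 492.45 + destination terminal 511.08 + brokerage 286.76 + delivery 1939.02 + duty 781.11 = 7332.90
Landed cost = invoice 57126.40 + 7332.90 = 64459.30

Total landed cost: AUD 64459.30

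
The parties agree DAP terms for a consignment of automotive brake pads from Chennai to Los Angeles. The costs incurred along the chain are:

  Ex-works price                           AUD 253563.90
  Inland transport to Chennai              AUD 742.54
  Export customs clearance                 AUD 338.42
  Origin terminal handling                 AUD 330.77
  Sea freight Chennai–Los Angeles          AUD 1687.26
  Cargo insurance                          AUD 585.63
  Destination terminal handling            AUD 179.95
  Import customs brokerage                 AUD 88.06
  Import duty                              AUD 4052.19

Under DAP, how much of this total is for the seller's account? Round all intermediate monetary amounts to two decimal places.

Seller's account: AUD 257428.47

DAP: the seller bears all costs to the named destination except import duty and clearance.
Seller's account: goods 253563.90 + inland to port 742.54 + export clearance 338.42 + origin terminal 330.77 + freight 1687.26 + insurance 585.63 + destination terminal 179.95 = 257428.47
Buyer's account: brokerage 88.06 + duty 4052.19 = 4140.25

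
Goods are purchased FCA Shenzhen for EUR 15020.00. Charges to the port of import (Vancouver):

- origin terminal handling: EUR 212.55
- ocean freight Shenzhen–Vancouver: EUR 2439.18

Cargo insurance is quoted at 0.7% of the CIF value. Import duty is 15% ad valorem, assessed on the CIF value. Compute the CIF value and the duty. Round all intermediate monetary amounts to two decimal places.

Let C be the CIF value. C = FCA price + pre-shipment costs + freight + 0.7% × C
C − 0.7% × C = 15020.00 + 212.55 + 2439.18
0.993 × C = 17671.73
C = 17671.73 / 0.993 = 17796.30
Insurance premium = 0.7% × 17796.30 = 124.57
Import duty = 17796.30 × 15% = 2669.45

CIF value: EUR 17796.30; import duty: EUR 2669.45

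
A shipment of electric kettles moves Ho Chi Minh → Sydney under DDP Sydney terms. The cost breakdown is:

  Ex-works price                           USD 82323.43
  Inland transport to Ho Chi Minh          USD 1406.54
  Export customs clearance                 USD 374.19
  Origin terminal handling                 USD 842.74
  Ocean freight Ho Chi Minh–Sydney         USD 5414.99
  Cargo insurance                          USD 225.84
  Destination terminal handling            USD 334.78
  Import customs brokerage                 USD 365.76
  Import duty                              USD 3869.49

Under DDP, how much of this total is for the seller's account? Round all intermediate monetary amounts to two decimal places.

DDP: the seller bears all costs including import duty.
Seller's account: goods 82323.43 + inland to port 1406.54 + export clearance 374.19 + origin terminal 842.74 + freight 5414.99 + insurance 225.84 + destination terminal 334.78 + brokerage 365.76 + duty 3869.49 = 95157.76
Buyer's account: 0.00

Seller's account: USD 95157.76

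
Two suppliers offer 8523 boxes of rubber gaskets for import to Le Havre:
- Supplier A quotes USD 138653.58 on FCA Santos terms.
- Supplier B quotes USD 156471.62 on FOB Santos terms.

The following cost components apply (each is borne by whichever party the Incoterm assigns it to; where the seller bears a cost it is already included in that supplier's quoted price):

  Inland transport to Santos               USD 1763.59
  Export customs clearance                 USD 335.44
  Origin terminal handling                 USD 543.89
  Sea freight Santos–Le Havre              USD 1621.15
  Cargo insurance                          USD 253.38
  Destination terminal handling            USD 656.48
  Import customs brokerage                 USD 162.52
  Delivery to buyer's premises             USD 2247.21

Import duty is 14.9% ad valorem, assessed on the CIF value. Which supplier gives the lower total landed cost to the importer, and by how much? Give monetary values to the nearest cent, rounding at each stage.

Supplier A is cheaper by USD 19848.00

Supplier A (FCA):
CIF value = FCA price + origin terminal + freight + insurance = 138653.58 + 543.89 + 1621.15 + 253.38 = 141072.00
Import duty = 141072.00 × 14.9% = 21019.73
Buyer bears (A): 543.89 + 1621.15 + 253.38 + 656.48 + 162.52 + 2247.21 = 5484.63
Landed cost (A) = invoice 138653.58 + 5484.63 + duty 21019.73 = 165157.94
Supplier B (FOB):
CIF value = FOB price + freight + insurance = 156471.62 + 1621.15 + 253.38 = 158346.15
Import duty = 158346.15 × 14.9% = 23593.58
Buyer bears (B): 1621.15 + 253.38 + 656.48 + 162.52 + 2247.21 = 4940.74
Landed cost (B) = invoice 156471.62 + 4940.74 + duty 23593.58 = 185005.94
Difference = |165157.94 − 185005.94| = 19848.00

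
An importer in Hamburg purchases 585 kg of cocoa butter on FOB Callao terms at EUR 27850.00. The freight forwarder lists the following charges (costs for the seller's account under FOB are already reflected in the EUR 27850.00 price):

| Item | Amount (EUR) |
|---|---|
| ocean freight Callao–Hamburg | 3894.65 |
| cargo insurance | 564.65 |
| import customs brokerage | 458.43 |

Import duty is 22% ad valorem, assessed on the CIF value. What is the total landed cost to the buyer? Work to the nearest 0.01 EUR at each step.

FOB: the seller bears costs until goods are on board at the origin port; the buyer bears freight, insurance and all costs thereafter.
CIF value = FOB price + freight + insurance = 27850.00 + 3894.65 + 564.65 = 32309.30
Import duty = 32309.30 × 22% = 7108.05
Buyer bears: freight 3894.65 + insurance 564.65 + brokerage 458.43 + duty 7108.05 = 12025.78
Landed cost = invoice 27850.00 + 12025.78 = 39875.78

Total landed cost: EUR 39875.78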